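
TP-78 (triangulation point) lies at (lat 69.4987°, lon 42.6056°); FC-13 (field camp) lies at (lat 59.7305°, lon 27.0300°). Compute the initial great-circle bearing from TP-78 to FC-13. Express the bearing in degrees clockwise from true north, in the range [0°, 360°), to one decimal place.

221.6°

Δλ = -15.5756°
y = sin Δλ · cos φ₂ = -0.135347
x = cos φ₁ sin φ₂ − sin φ₁ cos φ₂ cos Δλ = -0.152324
θ = atan2(y, x) = -138.3774° → 221.6226° (mod 360°)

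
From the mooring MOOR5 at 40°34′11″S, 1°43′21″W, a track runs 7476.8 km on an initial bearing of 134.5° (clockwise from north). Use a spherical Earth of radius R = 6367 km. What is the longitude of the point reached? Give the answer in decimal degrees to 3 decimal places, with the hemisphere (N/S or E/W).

MOOR5: φ = -40.56972°, λ = -1.72250°
δ = d/R = 7476.8/6367 = 1.174305 rad
φ₂ = arcsin(sin φ₁ cos δ + cos φ₁ sin δ cos θ)
   = arcsin(-0.65037·0.38618 + 0.75962·0.92242·-0.70091) = -47.92606°
λ₂ = λ₁ + atan2(sin θ sin δ cos φ₁, cos δ − sin φ₁ sin φ₂) = 99.21459°

99.215°E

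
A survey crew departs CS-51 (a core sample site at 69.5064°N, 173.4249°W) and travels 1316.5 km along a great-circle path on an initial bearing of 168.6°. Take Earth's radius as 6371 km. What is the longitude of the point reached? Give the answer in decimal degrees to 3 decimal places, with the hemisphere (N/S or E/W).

169.058°W

δ = d/R = 1316.5/6371 = 0.206639 rad
φ₂ = arcsin(sin φ₁ cos δ + cos φ₁ sin δ cos θ)
   = arcsin(0.93671·0.97873 + 0.35010·0.20517·-0.98027) = 57.81896°
λ₂ = λ₁ + atan2(sin θ sin δ cos φ₁, cos δ − sin φ₁ sin φ₂) = -169.05797°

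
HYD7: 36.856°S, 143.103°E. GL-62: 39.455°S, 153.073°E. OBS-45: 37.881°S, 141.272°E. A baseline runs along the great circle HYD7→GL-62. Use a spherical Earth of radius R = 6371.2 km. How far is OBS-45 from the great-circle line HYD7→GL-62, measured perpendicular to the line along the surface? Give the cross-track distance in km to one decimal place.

166.2 km

δ₁₃ = central angle HYD7→OBS-45 = 0.031065 rad  (haversine)
θ₁₃ = bearing HYD7→OBS-45 = 234.287°,  θ₁₂ = bearing HYD7→GL-62 = 111.382°
dₓₜ = R·arcsin(sin δ₁₃ · sin(θ₁₃ − θ₁₂)) = 6371.2·arcsin(0.03106·sin(122.905°)) = 166.160 km
|dₓₜ| = 166.160 km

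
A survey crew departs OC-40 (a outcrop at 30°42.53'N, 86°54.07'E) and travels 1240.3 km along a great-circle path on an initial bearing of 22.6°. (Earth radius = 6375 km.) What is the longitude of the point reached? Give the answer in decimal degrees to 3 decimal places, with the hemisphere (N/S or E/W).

OC-40: φ = +30.70883°, λ = +86.90117°
δ = d/R = 1240.3/6375 = 0.194557 rad
φ₂ = arcsin(sin φ₁ cos δ + cos φ₁ sin δ cos θ)
   = arcsin(0.51068·0.98113 + 0.85977·0.19333·0.92321) = 40.88161°
λ₂ = λ₁ + atan2(sin θ sin δ cos φ₁, cos δ − sin φ₁ sin φ₂) = 92.54058°

92.541°E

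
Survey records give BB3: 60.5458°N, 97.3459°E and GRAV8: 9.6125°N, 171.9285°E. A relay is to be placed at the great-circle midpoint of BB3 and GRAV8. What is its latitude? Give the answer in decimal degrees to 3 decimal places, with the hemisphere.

40.544°N

Bx = cos φ₂ cos Δλ = 0.262116,  By = cos φ₂ sin Δλ = 0.950480
φₘ = atan2(sin φ₁ + sin φ₂, √((cos φ₁ + Bx)² + By²)) = 40.54419°
λₘ = λ₁ + atan2(By, cos φ₁ + Bx) = 148.92728°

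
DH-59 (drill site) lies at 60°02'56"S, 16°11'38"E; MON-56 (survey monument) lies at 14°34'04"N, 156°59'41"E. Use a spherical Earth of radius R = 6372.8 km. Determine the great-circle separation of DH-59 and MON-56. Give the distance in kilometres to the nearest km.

14051 km

DH-59: φ = -60.04889°, λ = +16.19389°
MON-56: φ = +14.56778°, λ = +156.99472°
Δφ = 74.6167°,  Δλ = 140.8008°
a = sin²(Δφ/2) + cos φ₁ cos φ₂ sin²(Δλ/2) = 0.796200
c = 2·arcsin(√a) = 2.204831 rad = 126.3275°
d = R·c = 6372.8 × 2.204831 = 14050.9 km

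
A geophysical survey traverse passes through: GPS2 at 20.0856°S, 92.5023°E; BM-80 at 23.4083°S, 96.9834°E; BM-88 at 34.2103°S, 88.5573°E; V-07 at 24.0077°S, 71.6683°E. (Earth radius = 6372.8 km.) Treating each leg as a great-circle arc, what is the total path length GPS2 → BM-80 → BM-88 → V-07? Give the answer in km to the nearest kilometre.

GPS2→BM-80: c = 0.092939 rad, d = 592.28 km
BM-80→BM-88: c = 0.228140 rad, d = 1453.89 km
BM-88→V-07: c = 0.312379 rad, d = 1990.73 km
Total = 592.28 + 1453.89 + 1990.73 = 4036.90 km

4037 km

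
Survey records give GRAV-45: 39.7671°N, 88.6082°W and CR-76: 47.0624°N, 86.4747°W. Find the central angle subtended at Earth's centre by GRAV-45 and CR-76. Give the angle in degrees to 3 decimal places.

Δφ = 7.2953°,  Δλ = 2.1335°
a = sin²(Δφ/2) + cos φ₁ cos φ₂ sin²(Δλ/2) = 0.004229
c = 2·arcsin(√a) = 0.130154 rad = 7.4573°

7.457°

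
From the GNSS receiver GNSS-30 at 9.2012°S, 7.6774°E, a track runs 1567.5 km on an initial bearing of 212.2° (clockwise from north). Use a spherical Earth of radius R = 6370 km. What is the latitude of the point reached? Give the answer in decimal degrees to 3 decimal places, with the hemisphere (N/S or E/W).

21.012°S

δ = d/R = 1567.5/6370 = 0.246075 rad
φ₂ = arcsin(sin φ₁ cos δ + cos φ₁ sin δ cos θ)
   = arcsin(-0.15990·0.96988 + 0.98713·0.24360·-0.84619) = -21.01208°
λ₂ = λ₁ + atan2(sin θ sin δ cos φ₁, cos δ − sin φ₁ sin φ₂) = -0.31576°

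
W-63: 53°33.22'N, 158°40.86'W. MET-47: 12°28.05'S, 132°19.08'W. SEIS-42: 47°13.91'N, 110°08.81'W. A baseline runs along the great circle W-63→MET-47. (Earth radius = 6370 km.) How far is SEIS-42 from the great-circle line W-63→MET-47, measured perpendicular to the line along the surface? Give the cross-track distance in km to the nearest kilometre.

3230 km

W-63: φ = +53.55367°, λ = -158.68100°
MET-47: φ = -12.46750°, λ = -132.31800°
SEIS-42: φ = +47.23183°, λ = -110.14683°
δ₁₃ = central angle W-63→SEIS-42 = 0.540130 rad  (haversine)
θ₁₃ = bearing W-63→SEIS-42 = 81.680°,  θ₁₂ = bearing W-63→MET-47 = 152.475°
dₓₜ = R·arcsin(sin δ₁₃ · sin(θ₁₃ − θ₁₂)) = 6370·arcsin(0.51425·sin(-70.795°)) = -3230.109 km
|dₓₜ| = 3230.109 km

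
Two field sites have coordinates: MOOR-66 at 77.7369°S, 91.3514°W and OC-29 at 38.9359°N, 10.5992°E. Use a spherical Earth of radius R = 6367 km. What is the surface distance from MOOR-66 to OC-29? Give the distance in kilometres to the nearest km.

14492 km

Δφ = 116.6728°,  Δλ = 101.9506°
a = sin²(Δφ/2) + cos φ₁ cos φ₂ sin²(Δλ/2) = 0.824161
c = 2·arcsin(√a) = 2.276175 rad = 130.4152°
d = R·c = 6367 × 2.276175 = 14492.4 km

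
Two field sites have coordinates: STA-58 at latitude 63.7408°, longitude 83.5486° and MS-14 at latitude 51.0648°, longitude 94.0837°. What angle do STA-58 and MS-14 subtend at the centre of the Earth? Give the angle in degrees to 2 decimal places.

13.85°

Δφ = -12.6760°,  Δλ = 10.5351°
a = sin²(Δφ/2) + cos φ₁ cos φ₂ sin²(Δλ/2) = 0.014530
c = 2·arcsin(√a) = 0.241670 rad = 13.8467°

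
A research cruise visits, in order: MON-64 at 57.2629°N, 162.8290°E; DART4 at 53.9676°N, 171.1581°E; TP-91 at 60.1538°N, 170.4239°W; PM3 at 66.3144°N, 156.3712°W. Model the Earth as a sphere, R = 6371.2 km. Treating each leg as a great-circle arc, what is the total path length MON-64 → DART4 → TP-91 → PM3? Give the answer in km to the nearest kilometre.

MON-64→DART4: c = 0.100130 rad, d = 637.95 km
DART4→TP-91: c = 0.204409 rad, d = 1302.33 km
TP-91→PM3: c = 0.153501 rad, d = 977.99 km
Total = 637.95 + 1302.33 + 977.99 = 2918.26 km

2918 km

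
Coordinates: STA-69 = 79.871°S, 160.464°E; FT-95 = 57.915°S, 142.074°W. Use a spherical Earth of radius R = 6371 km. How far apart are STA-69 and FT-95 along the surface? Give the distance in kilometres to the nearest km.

Δφ = 21.9560°,  Δλ = 57.4620°
a = sin²(Δφ/2) + cos φ₁ cos φ₂ sin²(Δλ/2) = 0.057850
c = 2·arcsin(√a) = 0.485803 rad = 27.8345°
d = R·c = 6371 × 0.485803 = 3095.1 km

3095 km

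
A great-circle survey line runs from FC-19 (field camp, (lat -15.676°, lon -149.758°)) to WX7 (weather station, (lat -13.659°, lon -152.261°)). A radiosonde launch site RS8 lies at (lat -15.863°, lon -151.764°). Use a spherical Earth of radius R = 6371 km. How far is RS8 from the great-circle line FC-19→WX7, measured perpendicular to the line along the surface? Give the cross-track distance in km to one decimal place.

δ₁₃ = central angle FC-19→RS8 = 0.033851 rad  (haversine)
θ₁₃ = bearing FC-19→RS8 = 264.195°,  θ₁₂ = bearing FC-19→WX7 = 309.471°
dₓₜ = R·arcsin(sin δ₁₃ · sin(θ₁₃ − θ₁₂)) = 6371·arcsin(0.03384·sin(-45.275°)) = -153.215 km
|dₓₜ| = 153.215 km

153.2 km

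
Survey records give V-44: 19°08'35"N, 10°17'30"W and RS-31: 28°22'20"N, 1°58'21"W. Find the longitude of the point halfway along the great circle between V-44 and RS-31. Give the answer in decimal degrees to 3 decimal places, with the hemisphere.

6.280°W

V-44: φ = +19.14306°, λ = -10.29167°
RS-31: φ = +28.37222°, λ = -1.97250°
Bx = cos φ₂ cos Δλ = 0.870620,  By = cos φ₂ sin Δλ = 0.127307
φₘ = atan2(sin φ₁ + sin φ₂, √((cos φ₁ + Bx)² + By²)) = 23.81334°
λₘ = λ₁ + atan2(By, cos φ₁ + Bx) = -6.28012°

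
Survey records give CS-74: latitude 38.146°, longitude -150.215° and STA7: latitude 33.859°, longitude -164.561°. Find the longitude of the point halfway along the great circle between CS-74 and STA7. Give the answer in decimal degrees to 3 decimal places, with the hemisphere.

Bx = cos φ₂ cos Δλ = 0.804517,  By = cos φ₂ sin Δλ = -0.205757
φₘ = atan2(sin φ₁ + sin φ₂, √((cos φ₁ + Bx)² + By²)) = 36.21668°
λₘ = λ₁ + atan2(By, cos φ₁ + Bx) = -157.58410°

157.584°W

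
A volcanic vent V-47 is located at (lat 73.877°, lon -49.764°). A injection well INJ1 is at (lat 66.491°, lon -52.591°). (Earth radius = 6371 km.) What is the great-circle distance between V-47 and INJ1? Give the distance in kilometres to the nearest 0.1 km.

827.9 km

Δφ = -7.3860°,  Δλ = -2.8270°
a = sin²(Δφ/2) + cos φ₁ cos φ₂ sin²(Δλ/2) = 0.004216
c = 2·arcsin(√a) = 0.129954 rad = 7.4458°
d = R·c = 6371 × 0.129954 = 827.9 km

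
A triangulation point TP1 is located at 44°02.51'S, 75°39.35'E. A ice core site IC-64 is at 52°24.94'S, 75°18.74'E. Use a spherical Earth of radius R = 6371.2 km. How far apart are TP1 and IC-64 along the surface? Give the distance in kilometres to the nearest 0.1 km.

TP1: φ = -44.04183°, λ = +75.65583°
IC-64: φ = -52.41567°, λ = +75.31233°
Δφ = -8.3738°,  Δλ = -0.3435°
a = sin²(Δφ/2) + cos φ₁ cos φ₂ sin²(Δλ/2) = 0.005334
c = 2·arcsin(√a) = 0.146205 rad = 8.3769°
d = R·c = 6371.2 × 0.146205 = 931.5 km

931.5 km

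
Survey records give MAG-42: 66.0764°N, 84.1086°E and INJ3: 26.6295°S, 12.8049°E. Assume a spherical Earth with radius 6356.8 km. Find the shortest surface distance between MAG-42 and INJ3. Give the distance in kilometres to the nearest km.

11879 km

Δφ = -92.7059°,  Δλ = -71.3037°
a = sin²(Δφ/2) + cos φ₁ cos φ₂ sin²(Δλ/2) = 0.646755
c = 2·arcsin(√a) = 1.868694 rad = 107.0683°
d = R·c = 6356.8 × 1.868694 = 11878.9 km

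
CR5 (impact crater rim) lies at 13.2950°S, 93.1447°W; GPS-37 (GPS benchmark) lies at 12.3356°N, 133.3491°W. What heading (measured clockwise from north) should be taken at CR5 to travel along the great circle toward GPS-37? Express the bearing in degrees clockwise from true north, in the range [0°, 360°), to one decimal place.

301.0°

Δλ = -40.2044°
y = sin Δλ · cos φ₂ = -0.630613
x = cos φ₁ sin φ₂ − sin φ₁ cos φ₂ cos Δλ = 0.379492
θ = atan2(y, x) = -58.9612° → 301.0388° (mod 360°)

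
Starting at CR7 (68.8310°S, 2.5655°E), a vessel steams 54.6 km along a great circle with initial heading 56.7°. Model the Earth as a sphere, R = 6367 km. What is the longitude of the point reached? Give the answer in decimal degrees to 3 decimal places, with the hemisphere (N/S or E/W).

3.689°E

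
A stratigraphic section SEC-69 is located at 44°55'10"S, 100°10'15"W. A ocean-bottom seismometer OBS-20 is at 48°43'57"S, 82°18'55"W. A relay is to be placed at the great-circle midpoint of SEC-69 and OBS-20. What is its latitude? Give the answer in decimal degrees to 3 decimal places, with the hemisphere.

SEC-69: φ = -44.91944°, λ = -100.17083°
OBS-20: φ = -48.73250°, λ = -82.31528°
Bx = cos φ₂ cos Δλ = 0.627805,  By = cos φ₂ sin Δλ = 0.202238
φₘ = atan2(sin φ₁ + sin φ₂, √((cos φ₁ + Bx)² + By²)) = -47.17387°
λₘ = λ₁ + atan2(By, cos φ₁ + Bx) = -91.56240°

47.174°S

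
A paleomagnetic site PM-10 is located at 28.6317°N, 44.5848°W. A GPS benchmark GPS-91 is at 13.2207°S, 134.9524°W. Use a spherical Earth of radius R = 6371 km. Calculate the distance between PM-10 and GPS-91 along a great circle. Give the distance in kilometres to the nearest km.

10742 km

Δφ = -41.8524°,  Δλ = -90.3676°
a = sin²(Δφ/2) + cos φ₁ cos φ₂ sin²(Δλ/2) = 0.557536
c = 2·arcsin(√a) = 1.686123 rad = 96.6077°
d = R·c = 6371 × 1.686123 = 10742.3 km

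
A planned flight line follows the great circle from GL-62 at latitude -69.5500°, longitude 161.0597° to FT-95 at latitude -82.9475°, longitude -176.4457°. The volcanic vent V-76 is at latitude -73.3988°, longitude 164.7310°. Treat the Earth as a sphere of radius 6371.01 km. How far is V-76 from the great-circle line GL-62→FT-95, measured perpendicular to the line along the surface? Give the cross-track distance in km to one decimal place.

31.7 km

δ₁₃ = central angle GL-62→V-76 = 0.070160 rad  (haversine)
θ₁₃ = bearing GL-62→V-76 = 164.872°,  θ₁₂ = bearing GL-62→FT-95 = 168.946°
dₓₜ = R·arcsin(sin δ₁₃ · sin(θ₁₃ − θ₁₂)) = 6371.01·arcsin(0.07010·sin(-4.074°)) = -31.729 km
|dₓₜ| = 31.729 km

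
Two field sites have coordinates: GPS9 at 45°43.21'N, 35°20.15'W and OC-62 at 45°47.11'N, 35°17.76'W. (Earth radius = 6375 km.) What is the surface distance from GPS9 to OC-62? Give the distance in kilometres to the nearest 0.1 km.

GPS9: φ = +45.72017°, λ = -35.33583°
OC-62: φ = +45.78517°, λ = -35.29600°
Δφ = 0.0650°,  Δλ = 0.0398°
a = sin²(Δφ/2) + cos φ₁ cos φ₂ sin²(Δλ/2) = 0.000000
c = 2·arcsin(√a) = 0.001234 rad = 0.0707°
d = R·c = 6375 × 0.001234 = 7.9 km

7.9 km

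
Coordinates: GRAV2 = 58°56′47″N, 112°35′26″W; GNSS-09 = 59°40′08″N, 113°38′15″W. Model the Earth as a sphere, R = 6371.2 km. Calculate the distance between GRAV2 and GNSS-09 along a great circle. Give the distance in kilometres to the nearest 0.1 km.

99.9 km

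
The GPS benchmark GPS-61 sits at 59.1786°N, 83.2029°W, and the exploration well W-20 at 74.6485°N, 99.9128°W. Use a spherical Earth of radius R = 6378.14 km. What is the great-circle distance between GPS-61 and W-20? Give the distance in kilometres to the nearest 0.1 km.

Δφ = 15.4699°,  Δλ = -16.7099°
a = sin²(Δφ/2) + cos φ₁ cos φ₂ sin²(Δλ/2) = 0.020979
c = 2·arcsin(√a) = 0.290702 rad = 16.6560°
d = R·c = 6378.14 × 0.290702 = 1854.1 km

1854.1 km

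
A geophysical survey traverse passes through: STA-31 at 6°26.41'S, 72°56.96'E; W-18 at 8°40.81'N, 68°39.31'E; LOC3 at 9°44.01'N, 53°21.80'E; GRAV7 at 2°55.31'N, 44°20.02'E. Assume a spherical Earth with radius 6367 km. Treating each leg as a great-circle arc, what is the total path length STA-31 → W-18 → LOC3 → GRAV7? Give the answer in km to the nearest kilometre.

4679 km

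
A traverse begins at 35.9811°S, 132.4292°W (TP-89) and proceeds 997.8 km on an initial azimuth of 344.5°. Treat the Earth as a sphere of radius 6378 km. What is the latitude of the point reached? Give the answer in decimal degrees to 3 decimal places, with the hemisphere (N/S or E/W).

δ = d/R = 997.8/6378 = 0.156444 rad
φ₂ = arcsin(sin φ₁ cos δ + cos φ₁ sin δ cos θ)
   = arcsin(-0.58752·0.98779 + 0.80921·0.15581·0.96363) = -27.31282°
λ₂ = λ₁ + atan2(sin θ sin δ cos φ₁, cos δ − sin φ₁ sin φ₂) = -135.11518°

27.313°S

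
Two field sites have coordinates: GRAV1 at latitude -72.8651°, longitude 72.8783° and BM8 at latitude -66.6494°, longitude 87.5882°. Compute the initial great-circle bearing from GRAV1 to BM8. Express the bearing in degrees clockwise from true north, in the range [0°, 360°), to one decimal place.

46.4°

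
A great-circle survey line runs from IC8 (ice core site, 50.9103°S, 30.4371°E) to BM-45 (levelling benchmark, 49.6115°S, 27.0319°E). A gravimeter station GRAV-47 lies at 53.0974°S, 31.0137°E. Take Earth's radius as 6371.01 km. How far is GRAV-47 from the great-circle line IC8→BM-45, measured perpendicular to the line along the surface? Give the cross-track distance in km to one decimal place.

192.8 km

δ₁₃ = central angle IC8→GRAV-47 = 0.038671 rad  (haversine)
θ₁₃ = bearing IC8→GRAV-47 = 171.008°,  θ₁₂ = bearing IC8→BM-45 = 299.504°
dₓₜ = R·arcsin(sin δ₁₃ · sin(θ₁₃ − θ₁₂)) = 6371.01·arcsin(0.03866·sin(-128.496°)) = -192.807 km
|dₓₜ| = 192.807 km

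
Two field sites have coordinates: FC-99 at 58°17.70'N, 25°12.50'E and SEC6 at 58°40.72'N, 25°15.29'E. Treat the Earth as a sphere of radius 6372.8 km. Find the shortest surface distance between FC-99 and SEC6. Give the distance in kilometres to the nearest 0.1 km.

42.8 km

FC-99: φ = +58.29500°, λ = +25.20833°
SEC6: φ = +58.67867°, λ = +25.25483°
Δφ = 0.3837°,  Δλ = 0.0465°
a = sin²(Δφ/2) + cos φ₁ cos φ₂ sin²(Δλ/2) = 0.000011
c = 2·arcsin(√a) = 0.006710 rad = 0.3844°
d = R·c = 6372.8 × 0.006710 = 42.8 km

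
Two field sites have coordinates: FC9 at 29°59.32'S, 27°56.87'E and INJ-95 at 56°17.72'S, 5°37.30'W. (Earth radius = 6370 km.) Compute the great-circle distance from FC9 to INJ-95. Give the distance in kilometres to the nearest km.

3923 km

FC9: φ = -29.98867°, λ = +27.94783°
INJ-95: φ = -56.29533°, λ = -5.62167°
Δφ = -26.3067°,  Δλ = -33.5695°
a = sin²(Δφ/2) + cos φ₁ cos φ₂ sin²(Δλ/2) = 0.091863
c = 2·arcsin(√a) = 0.615864 rad = 35.2864°
d = R·c = 6370 × 0.615864 = 3923.1 km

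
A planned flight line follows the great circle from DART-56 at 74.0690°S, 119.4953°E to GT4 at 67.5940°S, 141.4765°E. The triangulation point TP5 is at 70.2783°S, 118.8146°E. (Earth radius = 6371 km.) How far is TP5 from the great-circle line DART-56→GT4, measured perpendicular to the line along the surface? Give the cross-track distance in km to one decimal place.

δ₁₃ = central angle DART-56→TP5 = 0.066259 rad  (haversine)
θ₁₃ = bearing DART-56→TP5 = 356.529°,  θ₁₂ = bearing DART-56→GT4 = 58.882°
dₓₜ = R·arcsin(sin δ₁₃ · sin(θ₁₃ − θ₁₂)) = 6371·arcsin(0.06621·sin(297.646°)) = -373.881 km
|dₓₜ| = 373.881 km

373.9 km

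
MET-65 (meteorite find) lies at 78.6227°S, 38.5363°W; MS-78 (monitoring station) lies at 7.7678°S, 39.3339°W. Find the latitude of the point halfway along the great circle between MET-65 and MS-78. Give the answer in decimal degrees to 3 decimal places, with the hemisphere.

43.196°S

Bx = cos φ₂ cos Δλ = 0.990728,  By = cos φ₂ sin Δλ = -0.013793
φₘ = atan2(sin φ₁ + sin φ₂, √((cos φ₁ + Bx)² + By²)) = -43.19563°
λₘ = λ₁ + atan2(By, cos φ₁ + Bx) = -39.20147°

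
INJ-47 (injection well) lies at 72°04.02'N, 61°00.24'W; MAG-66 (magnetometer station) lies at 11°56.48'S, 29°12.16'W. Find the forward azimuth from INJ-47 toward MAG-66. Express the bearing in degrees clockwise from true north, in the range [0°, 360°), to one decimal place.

148.9°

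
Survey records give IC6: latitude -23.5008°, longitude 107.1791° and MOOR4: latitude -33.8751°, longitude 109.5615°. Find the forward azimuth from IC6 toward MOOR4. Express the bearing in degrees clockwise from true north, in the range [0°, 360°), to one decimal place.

169.2°

Δλ = 2.3824°
y = sin Δλ · cos φ₂ = 0.034513
x = cos φ₁ sin φ₂ − sin φ₁ cos φ₂ cos Δλ = -0.180364
θ = atan2(y, x) = 169.1674° → 169.1674° (mod 360°)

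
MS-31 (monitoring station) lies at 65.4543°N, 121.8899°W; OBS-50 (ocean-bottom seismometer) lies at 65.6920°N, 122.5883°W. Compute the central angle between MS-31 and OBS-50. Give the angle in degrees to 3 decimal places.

Δφ = 0.2377°,  Δλ = -0.6984°
a = sin²(Δφ/2) + cos φ₁ cos φ₂ sin²(Δλ/2) = 0.000011
c = 2·arcsin(√a) = 0.006528 rad = 0.3740°

0.374°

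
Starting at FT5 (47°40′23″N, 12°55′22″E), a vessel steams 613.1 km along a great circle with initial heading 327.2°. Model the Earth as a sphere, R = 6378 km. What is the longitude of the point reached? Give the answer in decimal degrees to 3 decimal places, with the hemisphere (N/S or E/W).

FT5: φ = +47.67306°, λ = +12.92278°
δ = d/R = 613.1/6378 = 0.096127 rad
φ₂ = arcsin(sin φ₁ cos δ + cos φ₁ sin δ cos θ)
   = arcsin(0.73931·0.99538 + 0.67336·0.09598·0.84057) = 52.20664°
λ₂ = λ₁ + atan2(sin θ sin δ cos φ₁, cos δ − sin φ₁ sin φ₂) = 8.05581°

8.056°E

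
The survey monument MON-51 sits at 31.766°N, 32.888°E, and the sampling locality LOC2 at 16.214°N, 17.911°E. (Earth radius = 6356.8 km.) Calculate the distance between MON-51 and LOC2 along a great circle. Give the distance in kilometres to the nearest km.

Δφ = -15.5520°,  Δλ = -14.9770°
a = sin²(Δφ/2) + cos φ₁ cos φ₂ sin²(Δλ/2) = 0.032173
c = 2·arcsin(√a) = 0.360687 rad = 20.6659°
d = R·c = 6356.8 × 0.360687 = 2292.8 km

2293 km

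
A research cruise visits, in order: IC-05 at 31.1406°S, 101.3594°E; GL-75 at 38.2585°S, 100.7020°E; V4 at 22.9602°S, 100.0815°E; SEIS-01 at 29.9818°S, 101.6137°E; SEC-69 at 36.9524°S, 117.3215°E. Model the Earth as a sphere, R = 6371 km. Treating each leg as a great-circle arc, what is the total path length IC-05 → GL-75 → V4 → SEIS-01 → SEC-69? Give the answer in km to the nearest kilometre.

IC-05→GL-75: c = 0.124587 rad, d = 793.75 km
GL-75→V4: c = 0.267166 rad, d = 1702.12 km
V4→SEIS-01: c = 0.124861 rad, d = 795.49 km
SEIS-01→SEC-69: c = 0.258563 rad, d = 1647.31 km
Total = 793.75 + 1702.12 + 795.49 + 1647.31 = 4938.66 km

4939 km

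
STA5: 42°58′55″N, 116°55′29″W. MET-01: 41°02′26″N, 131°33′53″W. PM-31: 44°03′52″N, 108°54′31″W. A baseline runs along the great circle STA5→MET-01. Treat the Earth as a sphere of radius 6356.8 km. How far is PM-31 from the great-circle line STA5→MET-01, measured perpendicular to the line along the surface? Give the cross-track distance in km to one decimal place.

92.7 km

STA5: φ = +42.98194°, λ = -116.92472°
MET-01: φ = +41.04056°, λ = -131.56472°
PM-31: φ = +44.06444°, λ = -108.90861°
δ₁₃ = central angle STA5→PM-31 = 0.103147 rad  (haversine)
θ₁₃ = bearing STA5→PM-31 = 76.705°,  θ₁₂ = bearing STA5→MET-01 = 264.850°
dₓₜ = R·arcsin(sin δ₁₃ · sin(θ₁₃ − θ₁₂)) = 6356.8·arcsin(0.10296·sin(-188.145°)) = 92.737 km
|dₓₜ| = 92.737 km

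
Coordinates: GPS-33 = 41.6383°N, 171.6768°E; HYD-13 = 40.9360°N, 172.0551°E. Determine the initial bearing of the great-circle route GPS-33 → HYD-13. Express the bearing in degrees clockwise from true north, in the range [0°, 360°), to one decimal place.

Δλ = 0.3783°
y = sin Δλ · cos φ₂ = 0.004988
x = cos φ₁ sin φ₂ − sin φ₁ cos φ₂ cos Δλ = -0.012246
θ = atan2(y, x) = 157.8391° → 157.8391° (mod 360°)

157.8°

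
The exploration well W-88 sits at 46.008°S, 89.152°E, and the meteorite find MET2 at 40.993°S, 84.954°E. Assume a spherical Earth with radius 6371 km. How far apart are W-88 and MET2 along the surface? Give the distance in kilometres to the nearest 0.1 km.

652.2 km

Δφ = 5.0150°,  Δλ = -4.1980°
a = sin²(Δφ/2) + cos φ₁ cos φ₂ sin²(Δλ/2) = 0.002617
c = 2·arcsin(√a) = 0.102365 rad = 5.8651°
d = R·c = 6371 × 0.102365 = 652.2 km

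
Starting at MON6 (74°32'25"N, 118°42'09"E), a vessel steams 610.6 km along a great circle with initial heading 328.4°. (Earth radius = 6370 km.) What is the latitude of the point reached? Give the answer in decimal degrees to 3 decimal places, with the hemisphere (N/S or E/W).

MON6: φ = +74.54028°, λ = +118.70250°
δ = d/R = 610.6/6370 = 0.095856 rad
φ₂ = arcsin(sin φ₁ cos δ + cos φ₁ sin δ cos θ)
   = arcsin(0.96382·0.99541 + 0.26656·0.09571·0.85173) = 78.84962°
λ₂ = λ₁ + atan2(sin θ sin δ cos φ₁, cos δ − sin φ₁ sin φ₂) = 103.67230°

78.850°N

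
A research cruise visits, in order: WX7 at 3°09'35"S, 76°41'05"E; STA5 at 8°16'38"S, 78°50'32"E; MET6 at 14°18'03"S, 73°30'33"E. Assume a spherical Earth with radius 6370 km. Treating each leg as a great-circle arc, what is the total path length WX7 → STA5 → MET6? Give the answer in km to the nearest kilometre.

1504 km

WX7: φ = -3.15972°, λ = +76.68472°
STA5: φ = -8.27722°, λ = +78.84222°
MET6: φ = -14.30083°, λ = +73.50917°
WX7→STA5: c = 0.096853 rad, d = 616.95 km
STA5→MET6: c = 0.139196 rad, d = 886.68 km
Total = 616.95 + 886.68 = 1503.63 km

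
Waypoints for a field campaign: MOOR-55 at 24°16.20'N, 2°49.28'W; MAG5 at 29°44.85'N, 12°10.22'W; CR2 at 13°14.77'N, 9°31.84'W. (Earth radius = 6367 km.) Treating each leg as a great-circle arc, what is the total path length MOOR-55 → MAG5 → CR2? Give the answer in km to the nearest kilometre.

2961 km

MOOR-55: φ = +24.27000°, λ = -2.82133°
MAG5: φ = +29.74750°, λ = -12.17033°
CR2: φ = +13.24617°, λ = -9.53067°
MOOR-55→MAG5: c = 0.173882 rad, d = 1107.11 km
MAG5→CR2: c = 0.291143 rad, d = 1853.71 km
Total = 1107.11 + 1853.71 = 2960.81 km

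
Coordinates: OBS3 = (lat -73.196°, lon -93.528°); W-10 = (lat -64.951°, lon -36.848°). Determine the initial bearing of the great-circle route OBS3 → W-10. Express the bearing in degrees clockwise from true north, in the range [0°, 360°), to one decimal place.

96.3°

Δλ = 56.6800°
y = sin Δλ · cos φ₂ = 0.353794
x = cos φ₁ sin φ₂ − sin φ₁ cos φ₂ cos Δλ = -0.039263
θ = atan2(y, x) = 96.3326° → 96.3326° (mod 360°)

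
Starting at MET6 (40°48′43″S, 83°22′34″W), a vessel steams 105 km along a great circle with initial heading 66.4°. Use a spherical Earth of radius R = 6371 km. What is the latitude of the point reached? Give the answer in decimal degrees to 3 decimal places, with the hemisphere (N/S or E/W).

40.428°S

MET6: φ = -40.81194°, λ = -83.37611°
δ = d/R = 105/6371 = 0.016481 rad
φ₂ = arcsin(sin φ₁ cos δ + cos φ₁ sin δ cos θ)
   = arcsin(-0.65358·0.99986 + 0.75686·0.01648·0.40035) = -40.42830°
λ₂ = λ₁ + atan2(sin θ sin δ cos φ₁, cos δ − sin φ₁ sin φ₂) = -82.23934°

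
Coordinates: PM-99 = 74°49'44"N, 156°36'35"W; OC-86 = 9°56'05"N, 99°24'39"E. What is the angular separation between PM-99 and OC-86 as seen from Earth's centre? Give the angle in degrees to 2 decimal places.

PM-99: φ = +74.82889°, λ = -156.60972°
OC-86: φ = +9.93472°, λ = +99.41083°
Δφ = -64.8942°,  Δλ = -103.9794°
a = sin²(Δφ/2) + cos φ₁ cos φ₂ sin²(Δλ/2) = 0.447880
c = 2·arcsin(√a) = 1.466366 rad = 84.0166°

84.02°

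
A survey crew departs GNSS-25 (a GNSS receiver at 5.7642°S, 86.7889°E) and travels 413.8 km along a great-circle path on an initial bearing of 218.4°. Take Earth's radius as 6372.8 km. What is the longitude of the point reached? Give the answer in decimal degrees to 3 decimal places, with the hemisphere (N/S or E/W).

δ = d/R = 413.8/6372.8 = 0.064932 rad
φ₂ = arcsin(sin φ₁ cos δ + cos φ₁ sin δ cos θ)
   = arcsin(-0.10043·0.99789 + 0.99494·0.06489·-0.78369) = -8.67428°
λ₂ = λ₁ + atan2(sin θ sin δ cos φ₁, cos δ − sin φ₁ sin φ₂) = 84.45227°

84.452°E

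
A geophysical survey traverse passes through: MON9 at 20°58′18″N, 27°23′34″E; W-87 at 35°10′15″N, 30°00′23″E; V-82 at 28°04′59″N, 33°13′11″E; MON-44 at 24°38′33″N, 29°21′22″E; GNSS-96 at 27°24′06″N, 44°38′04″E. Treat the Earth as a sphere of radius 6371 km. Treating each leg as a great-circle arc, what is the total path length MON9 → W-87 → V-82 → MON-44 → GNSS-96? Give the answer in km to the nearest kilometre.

MON9: φ = +20.97167°, λ = +27.39278°
W-87: φ = +35.17083°, λ = +30.00639°
V-82: φ = +28.08306°, λ = +33.21972°
MON-44: φ = +24.64250°, λ = +29.35611°
GNSS-96: φ = +27.40167°, λ = +44.63444°
MON9→W-87: c = 0.251039 rad, d = 1599.37 km
W-87→V-82: c = 0.132578 rad, d = 844.66 km
V-82→MON-44: c = 0.085172 rad, d = 542.63 km
MON-44→GNSS-96: c = 0.244242 rad, d = 1556.07 km
Total = 1599.37 + 844.66 + 542.63 + 1556.07 = 4542.72 km

4543 km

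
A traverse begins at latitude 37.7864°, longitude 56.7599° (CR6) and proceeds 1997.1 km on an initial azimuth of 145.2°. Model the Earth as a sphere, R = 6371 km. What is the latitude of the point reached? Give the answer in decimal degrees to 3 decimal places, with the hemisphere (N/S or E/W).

22.504°N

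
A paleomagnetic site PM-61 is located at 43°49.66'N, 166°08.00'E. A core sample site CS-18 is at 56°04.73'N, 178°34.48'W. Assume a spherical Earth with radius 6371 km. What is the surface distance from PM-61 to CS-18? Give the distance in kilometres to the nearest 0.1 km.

1739.1 km

PM-61: φ = +43.82767°, λ = +166.13333°
CS-18: φ = +56.07883°, λ = -178.57467°
Δφ = 12.2512°,  Δλ = 15.2920°
a = sin²(Δφ/2) + cos φ₁ cos φ₂ sin²(Δλ/2) = 0.018514
c = 2·arcsin(√a) = 0.272977 rad = 15.6404°
d = R·c = 6371 × 0.272977 = 1739.1 km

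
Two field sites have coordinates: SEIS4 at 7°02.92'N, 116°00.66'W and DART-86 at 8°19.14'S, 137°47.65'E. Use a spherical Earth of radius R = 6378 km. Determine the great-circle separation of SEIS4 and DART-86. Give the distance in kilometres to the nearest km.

11906 km

SEIS4: φ = +7.04867°, λ = -116.01100°
DART-86: φ = -8.31900°, λ = +137.79417°
Δφ = -15.3677°,  Δλ = -106.1948°
a = sin²(Δφ/2) + cos φ₁ cos φ₂ sin²(Δλ/2) = 0.645819
c = 2·arcsin(√a) = 1.866736 rad = 106.9561°
d = R·c = 6378 × 1.866736 = 11906.0 km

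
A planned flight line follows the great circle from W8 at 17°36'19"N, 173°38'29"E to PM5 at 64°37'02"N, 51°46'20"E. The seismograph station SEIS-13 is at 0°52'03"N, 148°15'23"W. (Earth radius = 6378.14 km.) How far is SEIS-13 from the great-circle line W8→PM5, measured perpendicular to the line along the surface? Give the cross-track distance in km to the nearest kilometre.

3288 km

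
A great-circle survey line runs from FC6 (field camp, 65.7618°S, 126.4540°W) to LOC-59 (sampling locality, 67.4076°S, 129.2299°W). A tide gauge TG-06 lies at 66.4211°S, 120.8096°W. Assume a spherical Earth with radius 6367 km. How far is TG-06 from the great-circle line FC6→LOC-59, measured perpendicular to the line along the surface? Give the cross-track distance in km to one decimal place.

256.7 km

δ₁₃ = central angle FC6→TG-06 = 0.041534 rad  (haversine)
θ₁₃ = bearing FC6→TG-06 = 108.646°,  θ₁₂ = bearing FC6→LOC-59 = 212.565°
dₓₜ = R·arcsin(sin δ₁₃ · sin(θ₁₃ − θ₁₂)) = 6367·arcsin(0.04152·sin(-103.919°)) = -256.678 km
|dₓₜ| = 256.678 km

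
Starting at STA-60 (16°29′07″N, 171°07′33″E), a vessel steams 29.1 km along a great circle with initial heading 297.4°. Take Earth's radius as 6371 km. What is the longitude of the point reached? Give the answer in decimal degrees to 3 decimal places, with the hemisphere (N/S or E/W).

STA-60: φ = +16.48528°, λ = +171.12583°
δ = d/R = 29.1/6371 = 0.004568 rad
φ₂ = arcsin(sin φ₁ cos δ + cos φ₁ sin δ cos θ)
   = arcsin(0.28377·0.99999 + 0.95889·0.00457·0.46020) = 16.60557°
λ₂ = λ₁ + atan2(sin θ sin δ cos φ₁, cos δ − sin φ₁ sin φ₂) = 170.88338°

170.883°E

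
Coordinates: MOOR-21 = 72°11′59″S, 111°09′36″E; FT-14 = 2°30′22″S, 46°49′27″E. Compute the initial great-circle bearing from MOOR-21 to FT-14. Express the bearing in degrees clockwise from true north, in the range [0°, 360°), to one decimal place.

293.9°

MOOR-21: φ = -72.19972°, λ = +111.16000°
FT-14: φ = -2.50611°, λ = +46.82417°
Δλ = -64.3358°
y = sin Δλ · cos φ₂ = -0.900486
x = cos φ₁ sin φ₂ − sin φ₁ cos φ₂ cos Δλ = 0.398601
θ = atan2(y, x) = -66.1234° → 293.8766° (mod 360°)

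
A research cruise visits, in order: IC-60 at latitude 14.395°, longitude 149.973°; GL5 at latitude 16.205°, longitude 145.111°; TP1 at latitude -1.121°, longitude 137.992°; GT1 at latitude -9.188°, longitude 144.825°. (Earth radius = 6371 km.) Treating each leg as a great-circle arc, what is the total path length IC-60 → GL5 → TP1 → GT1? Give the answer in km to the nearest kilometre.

IC-60→GL5: c = 0.087730 rad, d = 558.92 km
GL5→TP1: c = 0.326333 rad, d = 2079.07 km
TP1→GT1: c = 0.184139 rad, d = 1173.15 km
Total = 558.92 + 2079.07 + 1173.15 = 3811.14 km

3811 km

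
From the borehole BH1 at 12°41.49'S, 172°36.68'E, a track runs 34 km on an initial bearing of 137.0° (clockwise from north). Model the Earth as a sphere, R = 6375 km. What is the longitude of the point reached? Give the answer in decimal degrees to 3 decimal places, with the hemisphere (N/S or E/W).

BH1: φ = -12.69150°, λ = +172.61133°
δ = d/R = 34/6375 = 0.005333 rad
φ₂ = arcsin(sin φ₁ cos δ + cos φ₁ sin δ cos θ)
   = arcsin(-0.21970·0.99999 + 0.97557·0.00533·-0.73135) = -12.91490°
λ₂ = λ₁ + atan2(sin θ sin δ cos φ₁, cos δ − sin φ₁ sin φ₂) = 172.82514°

172.825°E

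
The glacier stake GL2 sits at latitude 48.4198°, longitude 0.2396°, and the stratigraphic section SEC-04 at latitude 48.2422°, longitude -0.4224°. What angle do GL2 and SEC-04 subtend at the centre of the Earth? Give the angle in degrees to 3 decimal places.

Δφ = -0.1776°,  Δλ = -0.6620°
a = sin²(Δφ/2) + cos φ₁ cos φ₂ sin²(Δλ/2) = 0.000017
c = 2·arcsin(√a) = 0.008283 rad = 0.4746°

0.475°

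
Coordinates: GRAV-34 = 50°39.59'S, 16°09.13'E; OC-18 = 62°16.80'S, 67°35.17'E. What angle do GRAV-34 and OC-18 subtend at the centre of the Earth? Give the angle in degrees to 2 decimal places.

GRAV-34: φ = -50.65983°, λ = +16.15217°
OC-18: φ = -62.28000°, λ = +67.58617°
Δφ = -11.6202°,  Δλ = 51.4340°
a = sin²(Δφ/2) + cos φ₁ cos φ₂ sin²(Δλ/2) = 0.065770
c = 2·arcsin(√a) = 0.518707 rad = 29.7197°

29.72°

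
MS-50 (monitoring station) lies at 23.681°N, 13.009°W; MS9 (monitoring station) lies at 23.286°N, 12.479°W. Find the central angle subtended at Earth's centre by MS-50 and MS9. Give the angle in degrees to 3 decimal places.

0.626°

Δφ = -0.3950°,  Δλ = 0.5300°
a = sin²(Δφ/2) + cos φ₁ cos φ₂ sin²(Δλ/2) = 0.000030
c = 2·arcsin(√a) = 0.010932 rad = 0.6264°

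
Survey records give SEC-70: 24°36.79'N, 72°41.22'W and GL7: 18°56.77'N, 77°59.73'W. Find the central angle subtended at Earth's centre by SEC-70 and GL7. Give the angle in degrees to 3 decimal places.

SEC-70: φ = +24.61317°, λ = -72.68700°
GL7: φ = +18.94617°, λ = -77.99550°
Δφ = -5.6670°,  Δλ = -5.3085°
a = sin²(Δφ/2) + cos φ₁ cos φ₂ sin²(Δλ/2) = 0.004288
c = 2·arcsin(√a) = 0.131055 rad = 7.5089°

7.509°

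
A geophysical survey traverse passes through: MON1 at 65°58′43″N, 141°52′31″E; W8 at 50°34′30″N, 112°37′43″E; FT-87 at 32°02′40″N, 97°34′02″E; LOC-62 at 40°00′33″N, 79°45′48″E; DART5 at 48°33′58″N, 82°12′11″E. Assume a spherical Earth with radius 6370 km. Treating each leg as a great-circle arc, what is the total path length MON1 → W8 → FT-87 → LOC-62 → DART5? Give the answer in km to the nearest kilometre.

7577 km

MON1: φ = +65.97861°, λ = +141.87528°
W8: φ = +50.57500°, λ = +112.62861°
FT-87: φ = +32.04444°, λ = +97.56722°
LOC-62: φ = +40.00917°, λ = +79.76333°
DART5: φ = +48.56611°, λ = +82.20306°
MON1→W8: c = 0.373315 rad, d = 2378.02 km
W8→FT-87: c = 0.377301 rad, d = 2403.41 km
FT-87→LOC-62: c = 0.286423 rad, d = 1824.51 km
LOC-62→DART5: c = 0.152404 rad, d = 970.81 km
Total = 2378.02 + 2403.41 + 1824.51 + 970.81 = 7576.75 km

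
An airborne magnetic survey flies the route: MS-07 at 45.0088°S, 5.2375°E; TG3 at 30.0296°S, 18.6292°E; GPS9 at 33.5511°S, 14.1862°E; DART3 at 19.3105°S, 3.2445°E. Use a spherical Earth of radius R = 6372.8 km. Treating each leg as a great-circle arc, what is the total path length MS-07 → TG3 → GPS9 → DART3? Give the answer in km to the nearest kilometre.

4530 km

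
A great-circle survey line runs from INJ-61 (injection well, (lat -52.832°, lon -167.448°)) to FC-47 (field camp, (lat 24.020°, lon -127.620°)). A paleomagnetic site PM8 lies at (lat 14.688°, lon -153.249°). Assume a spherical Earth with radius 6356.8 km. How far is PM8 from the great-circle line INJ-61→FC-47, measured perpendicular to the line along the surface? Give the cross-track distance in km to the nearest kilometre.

δ₁₃ = central angle INJ-61→PM8 = 1.197693 rad  (haversine)
θ₁₃ = bearing INJ-61→PM8 = 14.762°,  θ₁₂ = bearing INJ-61→FC-47 = 36.011°
dₓₜ = R·arcsin(sin δ₁₃ · sin(θ₁₃ − θ₁₂)) = 6356.8·arcsin(0.93120·sin(-21.249°)) = -2188.258 km
|dₓₜ| = 2188.258 km

2188 km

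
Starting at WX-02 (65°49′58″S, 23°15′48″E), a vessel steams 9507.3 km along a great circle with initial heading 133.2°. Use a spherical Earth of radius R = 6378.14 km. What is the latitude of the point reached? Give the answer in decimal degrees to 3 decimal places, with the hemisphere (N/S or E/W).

20.636°S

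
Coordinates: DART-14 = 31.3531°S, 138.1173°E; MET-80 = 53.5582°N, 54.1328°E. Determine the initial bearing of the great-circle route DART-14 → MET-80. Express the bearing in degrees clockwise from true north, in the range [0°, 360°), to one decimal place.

Δλ = -83.9845°
y = sin Δλ · cos φ₂ = -0.590735
x = cos φ₁ sin φ₂ − sin φ₁ cos φ₂ cos Δλ = 0.719380
θ = atan2(y, x) = -39.3919° → 320.6081° (mod 360°)

320.6°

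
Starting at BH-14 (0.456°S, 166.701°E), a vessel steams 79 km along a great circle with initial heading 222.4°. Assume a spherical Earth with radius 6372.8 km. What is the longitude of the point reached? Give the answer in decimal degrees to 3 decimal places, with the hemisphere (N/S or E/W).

δ = d/R = 79/6372.8 = 0.012396 rad
φ₂ = arcsin(sin φ₁ cos δ + cos φ₁ sin δ cos θ)
   = arcsin(-0.00796·0.99992 + 0.99997·0.01240·-0.73846) = -0.98048°
λ₂ = λ₁ + atan2(sin θ sin δ cos φ₁, cos δ − sin φ₁ sin φ₂) = 166.22200°

166.222°E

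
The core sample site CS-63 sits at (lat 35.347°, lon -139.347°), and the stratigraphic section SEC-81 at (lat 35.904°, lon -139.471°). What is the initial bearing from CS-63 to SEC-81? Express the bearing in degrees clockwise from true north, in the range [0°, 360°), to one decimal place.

Δλ = -0.1240°
y = sin Δλ · cos φ₂ = -0.001753
x = cos φ₁ sin φ₂ − sin φ₁ cos φ₂ cos Δλ = 0.009722
θ = atan2(y, x) = -10.2209° → 349.7791° (mod 360°)

349.8°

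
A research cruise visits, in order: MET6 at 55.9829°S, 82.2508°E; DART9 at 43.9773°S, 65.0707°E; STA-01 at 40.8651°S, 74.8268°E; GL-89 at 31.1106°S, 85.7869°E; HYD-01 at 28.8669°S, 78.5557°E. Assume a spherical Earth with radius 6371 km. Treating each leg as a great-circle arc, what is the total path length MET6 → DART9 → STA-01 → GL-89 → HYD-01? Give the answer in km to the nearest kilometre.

4879 km

MET6→DART9: c = 0.283206 rad, d = 1804.31 km
DART9→STA-01: c = 0.136820 rad, d = 871.68 km
STA-01→GL-89: c = 0.229710 rad, d = 1463.48 km
GL-89→HYD-01: c = 0.116084 rad, d = 739.57 km
Total = 1804.31 + 871.68 + 1463.48 + 739.57 = 4879.04 km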